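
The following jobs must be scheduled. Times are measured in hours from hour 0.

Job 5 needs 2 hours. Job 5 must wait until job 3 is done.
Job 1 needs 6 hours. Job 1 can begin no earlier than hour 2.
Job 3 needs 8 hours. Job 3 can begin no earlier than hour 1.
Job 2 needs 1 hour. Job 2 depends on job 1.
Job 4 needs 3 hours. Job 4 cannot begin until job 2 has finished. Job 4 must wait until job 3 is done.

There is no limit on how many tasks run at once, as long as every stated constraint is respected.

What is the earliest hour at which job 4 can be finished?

12

Job 3 cannot begin until its own release at hour 1. It runs from hour 1 to 1 + 8 = hour 9.
Job 1 cannot begin until its own release at hour 2. It runs from hour 2 to 2 + 6 = hour 8.
Job 2 waits on job 1 (finishes hour 8), so it starts at hour 8 and finishes at 8 + 1 = hour 9.
Job 4 cannot start until job 2 (finishes hour 9); job 3 (finishes hour 9). The controlling bound is hour 9, so job 4 finishes at 9 + 3 = hour 12.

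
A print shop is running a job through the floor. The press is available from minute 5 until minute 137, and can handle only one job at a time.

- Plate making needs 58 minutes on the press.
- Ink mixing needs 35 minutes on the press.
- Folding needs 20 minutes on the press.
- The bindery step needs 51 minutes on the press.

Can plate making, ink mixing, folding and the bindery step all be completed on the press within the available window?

No

The press window is 137 − 5 = 132 minutes.
Running back to back, the jobs need 58 + 35 + 20 + 51 = 164 minutes on the press.
Since 164 > 132, they cannot all fit.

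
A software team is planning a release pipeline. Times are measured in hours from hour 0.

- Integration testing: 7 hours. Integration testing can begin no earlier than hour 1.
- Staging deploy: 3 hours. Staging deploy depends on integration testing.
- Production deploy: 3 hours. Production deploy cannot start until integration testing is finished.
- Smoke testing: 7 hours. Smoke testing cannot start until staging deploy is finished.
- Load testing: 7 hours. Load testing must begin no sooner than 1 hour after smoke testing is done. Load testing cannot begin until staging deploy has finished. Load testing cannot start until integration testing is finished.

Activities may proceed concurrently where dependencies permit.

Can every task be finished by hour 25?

No

Integration testing cannot begin until its own release at hour 1. It runs from hour 1 to 1 + 7 = hour 8.
After integration testing (finishes hour 8), production deploy can start at hour 8 and finishes at hour 11.
Staging deploy cannot begin until integration testing (finishes hour 8). It runs from hour 8 to 8 + 3 = hour 11.
Smoke testing waits on staging deploy (finishes hour 11), so it starts at hour 11 and finishes at 11 + 7 = hour 18.
For load testing: smoke testing (finishes hour 18, plus 1-hour gap → hour 19); staging deploy (finishes hour 11); integration testing (finishes hour 8). Taking the maximum gives a start of hour 19, and it finishes at 19 + 7 = hour 26.
The earliest everything can be done is hour 26, which is after the deadline of 25, so it is not possible.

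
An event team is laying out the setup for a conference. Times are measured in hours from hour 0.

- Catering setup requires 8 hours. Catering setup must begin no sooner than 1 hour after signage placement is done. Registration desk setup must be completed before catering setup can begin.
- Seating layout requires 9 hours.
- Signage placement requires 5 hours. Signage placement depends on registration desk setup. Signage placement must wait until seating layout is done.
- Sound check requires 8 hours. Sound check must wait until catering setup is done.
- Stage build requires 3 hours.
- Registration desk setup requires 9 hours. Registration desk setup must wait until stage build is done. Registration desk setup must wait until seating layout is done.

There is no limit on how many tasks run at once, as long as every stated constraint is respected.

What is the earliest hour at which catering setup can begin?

24

Seating layout has no prerequisites, so it starts at hour 0 and finishes at hour 9.
Stage build can start immediately at hour 0; it finishes at hour 3.
Registration desk setup needs all of stage build (finishes hour 3); seating layout (finishes hour 9). That puts its earliest start at hour 9; it finishes at 9 + 9 = hour 18.
Signage placement cannot start until registration desk setup (finishes hour 18); seating layout (finishes hour 9). The controlling bound is hour 18, so signage placement finishes at 18 + 5 = hour 23.
Catering setup waits on signage placement (finishes hour 23, plus 1-hour gap → hour 24); registration desk setup (finishes hour 18). The latest of these is hour 24, which is the earliest catering setup can start.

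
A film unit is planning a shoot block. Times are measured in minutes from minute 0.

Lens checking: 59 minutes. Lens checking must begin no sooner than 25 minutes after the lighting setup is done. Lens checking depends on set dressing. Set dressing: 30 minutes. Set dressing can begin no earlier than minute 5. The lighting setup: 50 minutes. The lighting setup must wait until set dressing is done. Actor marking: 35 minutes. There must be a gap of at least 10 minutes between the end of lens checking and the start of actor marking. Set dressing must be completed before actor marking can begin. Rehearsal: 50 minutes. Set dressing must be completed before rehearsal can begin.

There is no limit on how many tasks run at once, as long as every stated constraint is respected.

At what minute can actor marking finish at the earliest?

Set dressing waits on its own release at minute 5, so it starts at minute 5 and finishes at 5 + 30 = minute 35.
After set dressing (finishes minute 35), the lighting setup can start at minute 35 and finishes at minute 85.
Lens checking cannot start until the lighting setup (finishes minute 85, plus 25-minute gap → minute 110); set dressing (finishes minute 35). The controlling bound is minute 110, so lens checking finishes at 110 + 59 = minute 169.
For actor marking: lens checking (finishes minute 169, plus 10-minute gap → minute 179); set dressing (finishes minute 35). Taking the maximum gives a start of minute 179, and it finishes at 179 + 35 = minute 214.

214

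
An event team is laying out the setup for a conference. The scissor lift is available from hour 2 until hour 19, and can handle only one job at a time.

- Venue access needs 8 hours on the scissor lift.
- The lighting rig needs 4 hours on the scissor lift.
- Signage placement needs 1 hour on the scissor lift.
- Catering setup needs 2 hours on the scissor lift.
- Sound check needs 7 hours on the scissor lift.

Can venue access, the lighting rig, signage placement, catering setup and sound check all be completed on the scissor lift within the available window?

The scissor lift window is 19 − 2 = 17 hours.
Running back to back, the jobs need 8 + 4 + 1 + 2 + 7 = 22 hours on the scissor lift.
Since 22 > 17, they cannot all fit.

No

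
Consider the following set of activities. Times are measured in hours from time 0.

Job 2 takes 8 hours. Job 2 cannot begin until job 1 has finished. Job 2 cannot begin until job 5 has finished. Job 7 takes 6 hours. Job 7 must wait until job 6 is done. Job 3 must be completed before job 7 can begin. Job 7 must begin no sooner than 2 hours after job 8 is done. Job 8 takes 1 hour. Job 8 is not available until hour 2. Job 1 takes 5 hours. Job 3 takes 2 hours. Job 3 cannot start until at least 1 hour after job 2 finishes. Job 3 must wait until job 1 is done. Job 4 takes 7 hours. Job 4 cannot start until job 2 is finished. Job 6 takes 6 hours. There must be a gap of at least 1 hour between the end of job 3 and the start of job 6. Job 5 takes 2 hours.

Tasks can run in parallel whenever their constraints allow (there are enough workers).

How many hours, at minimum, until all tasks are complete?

After its own release at hour 2, job 8 can start at hour 2 and finishes at hour 3.
Job 5 has no prerequisites, so it starts at hour 0 and finishes at hour 2.
Job 1 has no prerequisites, so it starts at hour 0 and finishes at hour 5.
Job 2 needs all of job 1 (finishes hour 5); job 5 (finishes hour 2). That puts its earliest start at hour 5; it finishes at 5 + 8 = hour 13.
Job 4 waits on job 2 (finishes hour 13), so it starts at hour 13 and finishes at 13 + 7 = hour 20.
Job 3 cannot start until job 2 (finishes hour 13, plus 1-hour gap → hour 14); job 1 (finishes hour 5). The controlling bound is hour 14, so job 3 finishes at 14 + 2 = hour 16.
After job 3 (finishes hour 16, plus 1-hour gap → hour 17), job 6 can start at hour 17 and finishes at hour 23.
Job 7 has to wait for job 6 (finishes hour 23); job 3 (finishes hour 16); job 8 (finishes hour 3, plus 2-hour gap → hour 5). The latest of these is hour 23, so job 7 runs hour 23 to 23 + 6 = hour 29.
All tasks are finished once the last one completes. Finish times: Job 1 at 5, Job 2 at 13, Job 3 at 16, Job 4 at 20, Job 5 at 2, Job 6 at 23, Job 7 at 29, Job 8 at 3. The latest is hour 29.

29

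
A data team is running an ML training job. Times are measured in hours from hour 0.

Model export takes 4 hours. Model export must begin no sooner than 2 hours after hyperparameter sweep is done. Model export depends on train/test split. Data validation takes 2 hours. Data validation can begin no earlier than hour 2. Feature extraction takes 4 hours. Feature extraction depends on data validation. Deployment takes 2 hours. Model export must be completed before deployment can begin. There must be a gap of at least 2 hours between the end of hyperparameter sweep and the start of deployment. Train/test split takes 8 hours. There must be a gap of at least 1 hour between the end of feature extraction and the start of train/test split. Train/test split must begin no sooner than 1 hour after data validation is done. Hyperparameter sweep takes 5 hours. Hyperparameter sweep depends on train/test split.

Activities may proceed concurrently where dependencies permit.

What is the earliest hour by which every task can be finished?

30

Data validation cannot begin until its own release at hour 2. It runs from hour 2 to 2 + 2 = hour 4.
Feature extraction cannot begin until data validation (finishes hour 4). It runs from hour 4 to 4 + 4 = hour 8.
Train/test split needs all of feature extraction (finishes hour 8, plus 1-hour gap → hour 9); data validation (finishes hour 4, plus 1-hour gap → hour 5). That puts its earliest start at hour 9; it finishes at 9 + 8 = hour 17.
After train/test split (finishes hour 17), hyperparameter sweep can start at hour 17 and finishes at hour 22.
Model export cannot start until hyperparameter sweep (finishes hour 22, plus 2-hour gap → hour 24); train/test split (finishes hour 17). The controlling bound is hour 24, so model export finishes at 24 + 4 = hour 28.
For deployment: model export (finishes hour 28); hyperparameter sweep (finishes hour 22, plus 2-hour gap → hour 24). Taking the maximum gives a start of hour 28, and it finishes at 28 + 2 = hour 30.
All tasks are finished once the last one completes. Finish times: Data validation at 4, Feature extraction at 8, Train/test split at 17, Hyperparameter sweep at 22, Model export at 28, Deployment at 30. The latest is hour 30.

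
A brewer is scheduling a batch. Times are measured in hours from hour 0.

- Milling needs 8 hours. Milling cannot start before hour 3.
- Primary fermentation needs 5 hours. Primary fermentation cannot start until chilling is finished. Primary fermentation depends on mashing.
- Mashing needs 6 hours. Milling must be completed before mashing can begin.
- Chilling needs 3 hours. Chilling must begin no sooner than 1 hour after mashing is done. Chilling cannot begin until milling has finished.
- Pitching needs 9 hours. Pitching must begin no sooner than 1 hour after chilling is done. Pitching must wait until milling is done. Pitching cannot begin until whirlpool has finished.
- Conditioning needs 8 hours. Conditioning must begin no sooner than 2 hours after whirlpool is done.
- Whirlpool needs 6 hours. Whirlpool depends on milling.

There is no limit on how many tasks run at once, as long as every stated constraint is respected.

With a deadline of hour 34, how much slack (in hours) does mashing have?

Milling waits on its own release at hour 3, so it starts at hour 3 and finishes at 3 + 8 = hour 11.
After milling (finishes hour 11), mashing can start at hour 11 and finishes at hour 17.

Working backward from the deadline:
Pitching must finish by hour 34; it takes 9 hours, so it must start by 34 − 9 = hour 25.
Nothing follows primary fermentation; the deadline of hour 34 is its only limit. It must start by 34 − 5 = hour 29.
For chilling: pitching (must start by hour 25, minus 1-hour gap → hour 24); primary fermentation (must start by hour 29). The most restrictive is hour 24; with a 3-hour duration, chilling must start by hour 21.
Mashing feeds chilling (must start by hour 21, minus 1-hour gap → hour 20); primary fermentation (must start by hour 29). Taking the minimum, mashing must finish by hour 20 and start by 20 − 6 = hour 14.
So mashing can start as early as hour 11 and as late as hour 14, giving 14 − 11 = 3 hours of slack.

3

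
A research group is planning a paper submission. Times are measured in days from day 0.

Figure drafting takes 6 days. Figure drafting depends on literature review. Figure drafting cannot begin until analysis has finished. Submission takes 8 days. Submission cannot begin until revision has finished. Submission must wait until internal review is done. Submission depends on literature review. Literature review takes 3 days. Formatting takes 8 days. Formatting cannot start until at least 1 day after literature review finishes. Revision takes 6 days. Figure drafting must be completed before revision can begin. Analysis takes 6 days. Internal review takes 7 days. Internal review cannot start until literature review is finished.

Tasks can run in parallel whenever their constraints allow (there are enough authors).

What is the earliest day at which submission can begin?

18

Analysis can start immediately at day 0; it finishes at day 6.
Literature review can start immediately at day 0; it finishes at day 3.
After literature review (finishes day 3), internal review can start at day 3 and finishes at day 10.
For figure drafting: literature review (finishes day 3); analysis (finishes day 6). Taking the maximum gives a start of day 6, and it finishes at 6 + 6 = day 12.
Revision cannot begin until figure drafting (finishes day 12). It runs from day 12 to 12 + 6 = day 18.
Submission waits on revision (finishes day 18); internal review (finishes day 10); literature review (finishes day 3). The latest of these is day 18, which is the earliest submission can start.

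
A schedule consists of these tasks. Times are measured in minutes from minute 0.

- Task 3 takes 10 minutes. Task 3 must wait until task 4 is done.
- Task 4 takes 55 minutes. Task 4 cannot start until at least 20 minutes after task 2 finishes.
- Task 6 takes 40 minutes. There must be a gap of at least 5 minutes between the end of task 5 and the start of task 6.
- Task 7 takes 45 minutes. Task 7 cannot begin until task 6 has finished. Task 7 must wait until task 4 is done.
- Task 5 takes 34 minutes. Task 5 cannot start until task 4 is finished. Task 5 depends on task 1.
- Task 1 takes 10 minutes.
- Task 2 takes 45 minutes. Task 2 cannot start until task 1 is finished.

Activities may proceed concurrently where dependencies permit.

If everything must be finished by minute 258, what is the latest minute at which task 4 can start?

79

Task 3 has no dependents, so it just needs to finish by minute 258. Starting by 258 − 10 = minute 248 achieves that.
Task 7 has no dependents, so it just needs to finish by minute 258. Starting by 258 − 45 = minute 213 achieves that.
Task 6 feeds into task 7 (must start by minute 213); so task 6 must finish by minute 213 and therefore start by minute 173.
Task 5 feeds into task 6 (must start by minute 173, minus 5-minute gap → minute 168); so task 5 must finish by minute 168 and therefore start by minute 134.
Task 4 has several dependents: task 3 (must start by minute 248); task 5 (must start by minute 134); task 7 (must start by minute 213). The earliest of those limits is minute 134, so task 4 must start by 134 − 55 = minute 79.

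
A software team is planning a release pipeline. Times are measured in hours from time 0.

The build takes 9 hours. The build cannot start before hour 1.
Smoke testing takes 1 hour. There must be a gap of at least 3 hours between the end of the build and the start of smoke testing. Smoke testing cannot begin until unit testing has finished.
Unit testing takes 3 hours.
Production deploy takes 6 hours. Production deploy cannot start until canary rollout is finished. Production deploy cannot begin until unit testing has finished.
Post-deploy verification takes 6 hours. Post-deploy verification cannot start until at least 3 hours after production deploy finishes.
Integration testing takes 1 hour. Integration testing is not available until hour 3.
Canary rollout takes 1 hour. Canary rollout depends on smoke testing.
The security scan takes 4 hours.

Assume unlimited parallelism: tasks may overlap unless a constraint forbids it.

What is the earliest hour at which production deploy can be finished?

Nothing blocks unit testing, so it runs from hour 0 to hour 3.
The build waits on its own release at hour 1, so it starts at hour 1 and finishes at 1 + 9 = hour 10.
Smoke testing needs all of the build (finishes hour 10, plus 3-hour gap → hour 13); unit testing (finishes hour 3). That puts its earliest start at hour 13; it finishes at 13 + 1 = hour 14.
Canary rollout cannot begin until smoke testing (finishes hour 14). It runs from hour 14 to 14 + 1 = hour 15.
For production deploy: canary rollout (finishes hour 15); unit testing (finishes hour 3). Taking the maximum gives a start of hour 15, and it finishes at 15 + 6 = hour 21.

21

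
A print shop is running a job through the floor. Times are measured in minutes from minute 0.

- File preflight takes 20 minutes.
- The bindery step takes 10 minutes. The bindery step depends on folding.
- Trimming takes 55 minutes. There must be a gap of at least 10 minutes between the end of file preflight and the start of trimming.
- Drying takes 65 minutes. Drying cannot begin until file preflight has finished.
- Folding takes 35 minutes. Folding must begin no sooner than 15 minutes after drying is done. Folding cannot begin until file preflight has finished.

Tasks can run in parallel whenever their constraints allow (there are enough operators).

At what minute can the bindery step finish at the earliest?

145

File preflight can start immediately at minute 0; it finishes at minute 20.
Drying waits on file preflight (finishes minute 20), so it starts at minute 20 and finishes at 20 + 65 = minute 85.
For folding: drying (finishes minute 85, plus 15-minute gap → minute 100); file preflight (finishes minute 20). Taking the maximum gives a start of minute 100, and it finishes at 100 + 35 = minute 135.
After folding (finishes minute 135), the bindery step can start at minute 135 and finishes at minute 145.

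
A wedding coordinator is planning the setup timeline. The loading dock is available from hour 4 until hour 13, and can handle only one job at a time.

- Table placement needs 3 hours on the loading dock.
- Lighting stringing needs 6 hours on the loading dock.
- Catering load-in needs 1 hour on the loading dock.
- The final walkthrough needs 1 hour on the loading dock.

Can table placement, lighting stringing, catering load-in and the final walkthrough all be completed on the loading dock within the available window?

No

The loading dock window is 13 − 4 = 9 hours.
Running back to back, the jobs need 3 + 6 + 1 + 1 = 11 hours on the loading dock.
Since 11 > 9, they cannot all fit.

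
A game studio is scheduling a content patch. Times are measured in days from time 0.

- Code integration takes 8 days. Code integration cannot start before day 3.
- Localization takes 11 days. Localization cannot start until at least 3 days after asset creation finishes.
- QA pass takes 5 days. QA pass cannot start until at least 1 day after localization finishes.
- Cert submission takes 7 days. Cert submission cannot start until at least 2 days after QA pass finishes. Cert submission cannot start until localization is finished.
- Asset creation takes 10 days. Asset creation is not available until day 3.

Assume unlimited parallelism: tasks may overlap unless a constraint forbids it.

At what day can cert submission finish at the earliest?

Asset creation waits on its own release at day 3, so it starts at day 3 and finishes at 3 + 10 = day 13.
After asset creation (finishes day 13, plus 3-day gap → day 16), localization can start at day 16 and finishes at day 27.
QA pass cannot begin until localization (finishes day 27, plus 1-day gap → day 28). It runs from day 28 to 28 + 5 = day 33.
Cert submission has to wait for QA pass (finishes day 33, plus 2-day gap → day 35); localization (finishes day 27). The latest of these is day 35, so cert submission runs day 35 to 35 + 7 = day 42.

42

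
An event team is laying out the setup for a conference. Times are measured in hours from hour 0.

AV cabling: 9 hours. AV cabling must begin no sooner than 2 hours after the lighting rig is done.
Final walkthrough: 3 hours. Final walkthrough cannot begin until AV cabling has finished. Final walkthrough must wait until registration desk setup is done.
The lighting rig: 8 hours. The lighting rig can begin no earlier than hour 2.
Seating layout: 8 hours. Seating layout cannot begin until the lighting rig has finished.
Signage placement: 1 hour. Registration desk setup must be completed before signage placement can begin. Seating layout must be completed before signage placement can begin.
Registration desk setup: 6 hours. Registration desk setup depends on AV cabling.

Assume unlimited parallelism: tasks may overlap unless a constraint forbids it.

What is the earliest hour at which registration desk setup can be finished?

After its own release at hour 2, the lighting rig can start at hour 2 and finishes at hour 10.
AV cabling waits on the lighting rig (finishes hour 10, plus 2-hour gap → hour 12), so it starts at hour 12 and finishes at 12 + 9 = hour 21.
Registration desk setup cannot begin until AV cabling (finishes hour 21). It runs from hour 21 to 21 + 6 = hour 27.

27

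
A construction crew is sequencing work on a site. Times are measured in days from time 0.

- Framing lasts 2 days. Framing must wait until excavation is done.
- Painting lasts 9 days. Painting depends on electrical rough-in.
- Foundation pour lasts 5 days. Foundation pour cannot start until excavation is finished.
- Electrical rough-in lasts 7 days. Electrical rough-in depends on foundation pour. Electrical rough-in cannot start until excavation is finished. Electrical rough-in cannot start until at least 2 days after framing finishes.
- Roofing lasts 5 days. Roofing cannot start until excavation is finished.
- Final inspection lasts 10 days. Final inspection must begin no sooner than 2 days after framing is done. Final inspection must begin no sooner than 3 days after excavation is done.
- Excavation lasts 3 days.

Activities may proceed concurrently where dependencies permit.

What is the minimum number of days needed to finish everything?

Excavation has no prerequisites, so it starts at day 0 and finishes at day 3.
Roofing waits on excavation (finishes day 3), so it starts at day 3 and finishes at 3 + 5 = day 8.
After excavation (finishes day 3), framing can start at day 3 and finishes at day 5.
For final inspection: framing (finishes day 5, plus 2-day gap → day 7); excavation (finishes day 3, plus 3-day gap → day 6). Taking the maximum gives a start of day 7, and it finishes at 7 + 10 = day 17.
Foundation pour cannot begin until excavation (finishes day 3). It runs from day 3 to 3 + 5 = day 8.
For electrical rough-in: foundation pour (finishes day 8); excavation (finishes day 3); framing (finishes day 5, plus 2-day gap → day 7). Taking the maximum gives a start of day 8, and it finishes at 8 + 7 = day 15.
Painting cannot begin until electrical rough-in (finishes day 15). It runs from day 15 to 15 + 9 = day 24.
All tasks are finished once the last one completes. Finish times: Excavation at 3, Foundation pour at 8, Framing at 5, Roofing at 8, Electrical rough-in at 15, Painting at 24, Final inspection at 17. The latest is day 24.

24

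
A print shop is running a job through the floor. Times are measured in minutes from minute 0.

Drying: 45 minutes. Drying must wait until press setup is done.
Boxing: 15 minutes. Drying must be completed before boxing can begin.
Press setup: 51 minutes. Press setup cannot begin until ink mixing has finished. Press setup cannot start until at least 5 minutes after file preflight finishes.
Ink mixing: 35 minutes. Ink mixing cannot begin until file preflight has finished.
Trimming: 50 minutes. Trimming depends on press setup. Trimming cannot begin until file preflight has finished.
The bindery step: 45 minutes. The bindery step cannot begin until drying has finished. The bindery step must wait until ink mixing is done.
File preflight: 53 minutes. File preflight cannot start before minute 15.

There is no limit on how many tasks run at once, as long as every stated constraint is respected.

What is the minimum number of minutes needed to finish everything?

244

After its own release at minute 15, file preflight can start at minute 15 and finishes at minute 68.
Ink mixing cannot begin until file preflight (finishes minute 68). It runs from minute 68 to 68 + 35 = minute 103.
Press setup needs all of ink mixing (finishes minute 103); file preflight (finishes minute 68, plus 5-minute gap → minute 73). That puts its earliest start at minute 103; it finishes at 103 + 51 = minute 154.
Trimming needs all of press setup (finishes minute 154); file preflight (finishes minute 68). That puts its earliest start at minute 154; it finishes at 154 + 50 = minute 204.
Drying cannot begin until press setup (finishes minute 154). It runs from minute 154 to 154 + 45 = minute 199.
Boxing cannot begin until drying (finishes minute 199). It runs from minute 199 to 199 + 15 = minute 214.
The bindery step has to wait for drying (finishes minute 199); ink mixing (finishes minute 103). The latest of these is minute 199, so the bindery step runs minute 199 to 199 + 45 = minute 244.
All tasks are finished once the last one completes. Finish times: File preflight at 68, Ink mixing at 103, Press setup at 154, Drying at 199, Trimming at 204, The bindery step at 244, Boxing at 214. The latest is minute 244.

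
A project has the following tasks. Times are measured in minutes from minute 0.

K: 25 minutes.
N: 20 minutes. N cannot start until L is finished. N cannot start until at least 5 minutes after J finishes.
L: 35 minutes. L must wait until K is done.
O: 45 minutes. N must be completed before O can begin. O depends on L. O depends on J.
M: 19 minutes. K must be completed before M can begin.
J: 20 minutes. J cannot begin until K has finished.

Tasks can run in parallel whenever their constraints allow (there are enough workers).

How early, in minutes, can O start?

80

Nothing blocks K, so it runs from minute 0 to minute 25.
After K (finishes minute 25), L can start at minute 25 and finishes at minute 60.
After K (finishes minute 25), J can start at minute 25 and finishes at minute 45.
N cannot start until L (finishes minute 60); J (finishes minute 45, plus 5-minute gap → minute 50). The controlling bound is minute 60, so N finishes at 60 + 20 = minute 80.
O waits on N (finishes minute 80); L (finishes minute 60); J (finishes minute 45). The latest of these is minute 80, which is the earliest O can start.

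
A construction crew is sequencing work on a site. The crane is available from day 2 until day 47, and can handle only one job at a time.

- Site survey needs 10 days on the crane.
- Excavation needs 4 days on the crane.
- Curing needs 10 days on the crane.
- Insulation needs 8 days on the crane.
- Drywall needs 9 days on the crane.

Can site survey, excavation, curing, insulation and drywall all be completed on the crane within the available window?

The crane window is 47 − 2 = 45 days.
Running back to back, the jobs need 10 + 4 + 10 + 8 + 9 = 41 days on the crane.
Since 41 ≤ 45, they fit within the window.

Yes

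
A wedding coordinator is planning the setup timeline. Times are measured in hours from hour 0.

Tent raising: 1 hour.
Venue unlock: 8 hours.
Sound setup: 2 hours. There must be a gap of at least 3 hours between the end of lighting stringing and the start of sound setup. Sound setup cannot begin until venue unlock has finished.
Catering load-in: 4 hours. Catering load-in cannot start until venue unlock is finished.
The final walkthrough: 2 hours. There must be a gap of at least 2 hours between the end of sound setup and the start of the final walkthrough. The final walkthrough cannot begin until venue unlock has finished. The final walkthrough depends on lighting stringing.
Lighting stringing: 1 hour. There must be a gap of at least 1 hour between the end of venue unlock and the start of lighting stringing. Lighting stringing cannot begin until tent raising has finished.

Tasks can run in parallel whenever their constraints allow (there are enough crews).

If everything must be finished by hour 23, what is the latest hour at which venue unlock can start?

The final walkthrough must finish by hour 23; it takes 2 hours, so it must start by 23 − 2 = hour 21.
Sound setup must finish before the final walkthrough (must start by hour 21, minus 2-hour gap → hour 19). With a 2-hour duration, sound setup must start by 19 − 2 = hour 17.
Lighting stringing must finish in time for sound setup (must start by hour 17, minus 3-hour gap → hour 14); the final walkthrough (must start by hour 21). The tightest is hour 14, so lighting stringing must start by 14 − 1 = hour 13.
Nothing follows catering load-in; the deadline of hour 23 is its only limit. It must start by 23 − 4 = hour 19.
Venue unlock feeds lighting stringing (must start by hour 13, minus 1-hour gap → hour 12); sound setup (must start by hour 17); catering load-in (must start by hour 19); the final walkthrough (must start by hour 21). Taking the minimum, venue unlock must finish by hour 12 and start by 12 − 8 = hour 4.

4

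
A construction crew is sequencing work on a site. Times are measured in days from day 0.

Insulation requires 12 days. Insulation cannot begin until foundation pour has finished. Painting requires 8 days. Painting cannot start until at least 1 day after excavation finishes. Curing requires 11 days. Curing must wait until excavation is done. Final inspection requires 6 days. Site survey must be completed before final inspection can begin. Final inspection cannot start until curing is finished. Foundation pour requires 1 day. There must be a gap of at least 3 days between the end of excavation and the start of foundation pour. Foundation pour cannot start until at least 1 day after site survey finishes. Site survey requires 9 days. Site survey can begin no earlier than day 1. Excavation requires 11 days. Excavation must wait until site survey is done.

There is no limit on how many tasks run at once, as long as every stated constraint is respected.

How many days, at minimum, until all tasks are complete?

38

After its own release at day 1, site survey can start at day 1 and finishes at day 10.
Excavation waits on site survey (finishes day 10), so it starts at day 10 and finishes at 10 + 11 = day 21.
Painting cannot begin until excavation (finishes day 21, plus 1-day gap → day 22). It runs from day 22 to 22 + 8 = day 30.
Curing waits on excavation (finishes day 21), so it starts at day 21 and finishes at 21 + 11 = day 32.
For final inspection: site survey (finishes day 10); curing (finishes day 32). Taking the maximum gives a start of day 32, and it finishes at 32 + 6 = day 38.
For foundation pour: excavation (finishes day 21, plus 3-day gap → day 24); site survey (finishes day 10, plus 1-day gap → day 11). Taking the maximum gives a start of day 24, and it finishes at 24 + 1 = day 25.
Insulation cannot begin until foundation pour (finishes day 25). It runs from day 25 to 25 + 12 = day 37.
All tasks are finished once the last one completes. Finish times: Site survey at 10, Excavation at 21, Foundation pour at 25, Curing at 32, Insulation at 37, Painting at 30, Final inspection at 38. The latest is day 38.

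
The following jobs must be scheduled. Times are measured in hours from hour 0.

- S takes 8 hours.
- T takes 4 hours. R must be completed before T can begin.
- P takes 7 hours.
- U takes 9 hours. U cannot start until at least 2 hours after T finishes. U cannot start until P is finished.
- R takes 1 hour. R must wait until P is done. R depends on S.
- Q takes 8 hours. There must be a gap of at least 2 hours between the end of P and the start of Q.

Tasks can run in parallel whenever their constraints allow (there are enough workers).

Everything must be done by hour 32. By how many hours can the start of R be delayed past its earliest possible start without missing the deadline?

Nothing blocks S, so it runs from hour 0 to hour 8.
P has no prerequisites, so it starts at hour 0 and finishes at hour 7.
R needs all of P (finishes hour 7); S (finishes hour 8). That puts its earliest start at hour 8; it finishes at 8 + 1 = hour 9.

Working backward from the deadline:
U has no dependents, so it just needs to finish by hour 32. Starting by 32 − 9 = hour 23 achieves that.
T feeds into U (must start by hour 23, minus 2-hour gap → hour 21); so T must finish by hour 21 and therefore start by hour 17.
Since T (must start by hour 17) depends on it, R must finish by hour 17. Backing off its 1-hour duration gives a latest start of hour 16.
So R can start as early as hour 8 and as late as hour 16, giving 16 − 8 = 8 hours of slack.

8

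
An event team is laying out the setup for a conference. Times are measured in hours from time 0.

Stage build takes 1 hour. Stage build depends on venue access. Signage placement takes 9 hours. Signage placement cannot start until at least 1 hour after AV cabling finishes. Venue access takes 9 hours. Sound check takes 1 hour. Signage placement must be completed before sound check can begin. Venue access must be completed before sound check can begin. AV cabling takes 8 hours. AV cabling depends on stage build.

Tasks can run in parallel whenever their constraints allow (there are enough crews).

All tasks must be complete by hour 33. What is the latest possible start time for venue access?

Nothing follows sound check; the deadline of hour 33 is its only limit. It must start by 33 − 1 = hour 32.
Signage placement feeds into sound check (must start by hour 32); so signage placement must finish by hour 32 and therefore start by hour 23.
Since signage placement (must start by hour 23, minus 1-hour gap → hour 22) depends on it, AV cabling must finish by hour 22. Backing off its 8-hour duration gives a latest start of hour 14.
Stage build has to be done before AV cabling (must start by hour 14). That means finishing by hour 14, i.e. starting by 14 − 1 = hour 13.
Venue access has several dependents: stage build (must start by hour 13); sound check (must start by hour 32). The earliest of those limits is hour 13, so venue access must start by 13 − 9 = hour 4.

4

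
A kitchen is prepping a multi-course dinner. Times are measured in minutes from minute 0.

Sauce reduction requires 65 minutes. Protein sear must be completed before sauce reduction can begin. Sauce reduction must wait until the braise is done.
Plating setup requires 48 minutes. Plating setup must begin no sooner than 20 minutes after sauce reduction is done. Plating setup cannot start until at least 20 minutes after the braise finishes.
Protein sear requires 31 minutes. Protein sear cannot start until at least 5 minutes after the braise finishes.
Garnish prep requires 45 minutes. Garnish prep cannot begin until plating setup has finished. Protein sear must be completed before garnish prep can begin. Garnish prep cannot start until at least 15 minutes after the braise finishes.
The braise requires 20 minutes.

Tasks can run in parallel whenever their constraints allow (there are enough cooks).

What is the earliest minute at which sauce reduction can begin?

The braise has no prerequisites, so it starts at minute 0 and finishes at minute 20.
Protein sear waits on the braise (finishes minute 20, plus 5-minute gap → minute 25), so it starts at minute 25 and finishes at 25 + 31 = minute 56.
Sauce reduction waits on protein sear (finishes minute 56); the braise (finishes minute 20). The latest of these is minute 56, which is the earliest sauce reduction can start.

56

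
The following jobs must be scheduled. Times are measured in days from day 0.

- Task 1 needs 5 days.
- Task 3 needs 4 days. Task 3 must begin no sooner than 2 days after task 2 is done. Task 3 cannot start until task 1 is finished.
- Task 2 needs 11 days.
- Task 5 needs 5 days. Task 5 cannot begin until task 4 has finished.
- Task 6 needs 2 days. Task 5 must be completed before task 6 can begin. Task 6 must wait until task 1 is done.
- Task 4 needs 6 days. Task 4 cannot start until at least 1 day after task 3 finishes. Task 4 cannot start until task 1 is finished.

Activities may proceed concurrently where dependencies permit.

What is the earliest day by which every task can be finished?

31

Task 2 can start immediately at day 0; it finishes at day 11.
Nothing blocks task 1, so it runs from day 0 to day 5.
Task 3 has to wait for task 2 (finishes day 11, plus 2-day gap → day 13); task 1 (finishes day 5). The latest of these is day 13, so task 3 runs day 13 to 13 + 4 = day 17.
Task 4 needs all of task 3 (finishes day 17, plus 1-day gap → day 18); task 1 (finishes day 5). That puts its earliest start at day 18; it finishes at 18 + 6 = day 24.
Task 5 waits on task 4 (finishes day 24), so it starts at day 24 and finishes at 24 + 5 = day 29.
Task 6 cannot start until task 5 (finishes day 29); task 1 (finishes day 5). The controlling bound is day 29, so task 6 finishes at 29 + 2 = day 31.
All tasks are finished once the last one completes. Finish times: Task 1 at 5, Task 2 at 11, Task 3 at 17, Task 4 at 24, Task 5 at 29, Task 6 at 31. The latest is day 31.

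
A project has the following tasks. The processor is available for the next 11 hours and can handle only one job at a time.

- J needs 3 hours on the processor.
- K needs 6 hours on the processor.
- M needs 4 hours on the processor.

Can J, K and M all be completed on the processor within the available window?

Running back to back, the jobs need 3 + 6 + 4 = 13 hours on the processor.
Since 13 > 11, they cannot all fit.

No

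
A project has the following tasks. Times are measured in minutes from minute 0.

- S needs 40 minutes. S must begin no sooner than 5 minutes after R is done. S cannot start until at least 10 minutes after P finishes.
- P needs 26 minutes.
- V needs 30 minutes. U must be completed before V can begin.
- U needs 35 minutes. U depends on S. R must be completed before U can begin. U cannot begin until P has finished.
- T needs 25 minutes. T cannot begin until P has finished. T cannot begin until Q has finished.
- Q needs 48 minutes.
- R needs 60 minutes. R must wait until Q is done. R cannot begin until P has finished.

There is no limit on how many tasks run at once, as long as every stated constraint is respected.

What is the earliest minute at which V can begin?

188

Q can start immediately at minute 0; it finishes at minute 48.
P has no prerequisites, so it starts at minute 0 and finishes at minute 26.
R has to wait for Q (finishes minute 48); P (finishes minute 26). The latest of these is minute 48, so R runs minute 48 to 48 + 60 = minute 108.
S needs all of R (finishes minute 108, plus 5-minute gap → minute 113); P (finishes minute 26, plus 10-minute gap → minute 36). That puts its earliest start at minute 113; it finishes at 113 + 40 = minute 153.
For U: S (finishes minute 153); R (finishes minute 108); P (finishes minute 26). Taking the maximum gives a start of minute 153, and it finishes at 153 + 35 = minute 188.
V waits on U (finishes minute 188), so the earliest it can start is minute 188.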